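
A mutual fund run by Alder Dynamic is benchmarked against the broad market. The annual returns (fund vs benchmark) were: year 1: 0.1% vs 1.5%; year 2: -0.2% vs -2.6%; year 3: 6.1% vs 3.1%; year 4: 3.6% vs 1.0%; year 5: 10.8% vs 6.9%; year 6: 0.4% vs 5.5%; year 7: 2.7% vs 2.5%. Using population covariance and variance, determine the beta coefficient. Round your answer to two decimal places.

r̄p = 3.3571%,  r̄m = 2.5571%
Cov = Σ(rp − r̄p)(rm − r̄m) / 7 = 6.6510
Var(rm) = Σ(rm − r̄m)² / 7 = 8.2796
β = Cov / Var = 6.6510 / 8.2796 = 0.8033

0.80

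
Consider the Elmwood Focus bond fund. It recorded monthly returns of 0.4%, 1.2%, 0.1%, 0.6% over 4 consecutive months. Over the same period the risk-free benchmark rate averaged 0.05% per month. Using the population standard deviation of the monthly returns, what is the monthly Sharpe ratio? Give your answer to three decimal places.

1.305

Mean return μ = 2.30 / 4 = 0.5750%
Σ(r − μ)² = 0.6475; population σ = √(0.6475/4) = 0.4023%
Sharpe = (μ − rf) / σ = (0.5750 − 0.05) / 0.4023 = 0.5250 / 0.4023 = 1.3050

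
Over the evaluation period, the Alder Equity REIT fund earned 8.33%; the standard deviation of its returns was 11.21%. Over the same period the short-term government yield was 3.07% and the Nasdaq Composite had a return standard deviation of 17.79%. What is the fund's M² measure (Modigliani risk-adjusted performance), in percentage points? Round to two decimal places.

11.42

Sharpe = (Rp − Rf) / σp = (8.33% − 3.07%) / 11.21% = 0.4692
M² = Rf + Sharpe × σm = 3.07% + 0.4692 × 17.79% = 11.4171%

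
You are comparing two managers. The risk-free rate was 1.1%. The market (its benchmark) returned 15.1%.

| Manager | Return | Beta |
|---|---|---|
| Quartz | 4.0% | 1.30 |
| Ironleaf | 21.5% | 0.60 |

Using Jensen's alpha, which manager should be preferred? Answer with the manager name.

Quartz: α = 4.0% − [1.1% + 1.30 × (15.1% − 1.1%)] = -15.300
Ironleaf: α = 21.5% − [1.1% + 0.60 × (15.1% − 1.1%)] = 12.000
Highest: Ironleaf (12.000).

Ironleaf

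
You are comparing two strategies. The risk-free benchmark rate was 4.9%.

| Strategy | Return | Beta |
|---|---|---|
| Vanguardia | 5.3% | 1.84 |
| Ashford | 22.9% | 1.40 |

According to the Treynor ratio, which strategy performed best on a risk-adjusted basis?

Ashford

Vanguardia: Treynor = (5.3% − 4.9%) / 1.84 = 0.217
Ashford: Treynor = (22.9% − 4.9%) / 1.40 = 12.857
Highest: Ashford (12.857).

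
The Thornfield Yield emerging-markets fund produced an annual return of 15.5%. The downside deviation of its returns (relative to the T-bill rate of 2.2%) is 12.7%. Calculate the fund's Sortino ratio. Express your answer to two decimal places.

1.05

Sortino = (Rp − Rf) / σd = (15.5% − 2.2%) / 12.7% = 13.30% / 12.7% = 1.0472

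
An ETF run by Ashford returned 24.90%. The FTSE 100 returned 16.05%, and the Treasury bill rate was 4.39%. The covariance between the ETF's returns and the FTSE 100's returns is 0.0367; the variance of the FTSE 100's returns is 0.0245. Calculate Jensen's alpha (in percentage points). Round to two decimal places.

3.04

β = Cov / Var = 0.0367 / 0.0245 = 1.4980
E[R] = Rf + β(Rm − Rf) = 4.39% + 1.4980 × (16.05% − 4.39%) = 21.8567%
α = Rp − E[R] = 24.90% − 21.8567% = 3.0433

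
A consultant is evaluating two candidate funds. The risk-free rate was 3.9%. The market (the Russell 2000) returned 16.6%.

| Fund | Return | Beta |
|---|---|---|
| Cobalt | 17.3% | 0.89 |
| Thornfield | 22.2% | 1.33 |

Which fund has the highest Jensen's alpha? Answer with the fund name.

Cobalt: α = 17.3% − [3.9% + 0.89 × (16.6% − 3.9%)] = 2.097
Thornfield: α = 22.2% − [3.9% + 1.33 × (16.6% − 3.9%)] = 1.409
Highest: Cobalt (2.097).

Cobalt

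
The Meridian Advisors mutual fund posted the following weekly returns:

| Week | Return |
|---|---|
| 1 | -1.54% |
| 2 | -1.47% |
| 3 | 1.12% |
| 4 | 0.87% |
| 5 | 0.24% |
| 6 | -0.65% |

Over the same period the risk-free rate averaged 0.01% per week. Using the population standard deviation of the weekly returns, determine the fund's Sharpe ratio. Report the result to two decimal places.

r̄ = (-1.54 − 1.47 + 1.12 + 0.87 + 0.24 − 0.65) / 6 = -1.430 / 6 = -0.2383%
Population std dev = √[6.6831 / 6] = 1.0554%
Sharpe = (r̄ − rf) / σ = (-0.2383 − 0.01) / 1.0554 = -0.2483 / 1.0554 = -0.2353

-0.24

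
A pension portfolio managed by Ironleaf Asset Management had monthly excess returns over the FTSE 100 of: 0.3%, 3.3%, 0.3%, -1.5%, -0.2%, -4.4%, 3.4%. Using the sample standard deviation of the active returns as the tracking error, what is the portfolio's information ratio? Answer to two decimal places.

r̄ = (0.3 + 3.3 + 0.3 − 1.5 − 0.2 − 4.4 + 3.4) / 7 = 0.1714%
Σ(r − r̄)² = 44.0743; sample σ = √(44.0743/6) = 2.7103%
IR = r̄ / tracking error = 0.1714 / 2.7103 = 0.0632

0.06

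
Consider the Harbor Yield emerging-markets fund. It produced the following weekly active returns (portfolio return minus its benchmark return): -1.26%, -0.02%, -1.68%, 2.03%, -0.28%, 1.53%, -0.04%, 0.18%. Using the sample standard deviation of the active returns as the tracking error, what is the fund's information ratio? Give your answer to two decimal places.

r̄ = (-1.26 − 0.02 − 1.68 + 2.03 − 0.28 + 1.53 − 0.04 + 0.18) / 8 = 0.0575%
Σ(r − r̄)² = 10.9582; sample σ = √(10.9582/7) = 1.2512%
IR = r̄ / tracking error = 0.0575 / 1.2512 = 0.0460

0.05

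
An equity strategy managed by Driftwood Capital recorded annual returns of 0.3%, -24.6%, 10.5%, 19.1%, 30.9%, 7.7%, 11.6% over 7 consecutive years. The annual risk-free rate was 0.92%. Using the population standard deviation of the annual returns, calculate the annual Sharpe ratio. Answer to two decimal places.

Mean return r̄ = 55.50 / 7 = 7.9286%
Σ(r − r̄)² = (0.3 − 7.9286)² + (-24.6 − 7.9286)² + (10.5 − 7.9286)² + … = 1788.9343
σ = √[1788.9343 / 7] = 15.9863%
Sharpe = (r̄ − rf) / σ = (7.9286 − 0.92) / 15.9863 = 7.0086 / 15.9863 = 0.4384

0.44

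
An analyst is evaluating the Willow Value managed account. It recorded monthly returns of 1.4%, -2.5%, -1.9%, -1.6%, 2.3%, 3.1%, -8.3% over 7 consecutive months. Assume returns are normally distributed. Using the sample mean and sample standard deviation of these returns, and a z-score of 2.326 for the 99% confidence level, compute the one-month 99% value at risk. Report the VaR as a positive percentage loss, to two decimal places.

Mean return r̄ = -7.50 / 7 = -1.0714%
Sample σ = √[Σ(r − r̄)² / 6] = √[90.1343 / 6] = √15.0224 = 3.8759%
VaR = −(r̄ − z·σ) = −(-1.0714 − 2.326 × 3.8759) = −(-10.0867) = 10.0867%

10.09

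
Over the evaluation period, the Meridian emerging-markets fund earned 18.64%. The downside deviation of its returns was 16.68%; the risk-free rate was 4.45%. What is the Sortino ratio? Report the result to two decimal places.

0.85

Sortino = (Rp − Rf) / σd = (18.64% − 4.45%) / 16.68% = 14.19% / 16.68% = 0.8507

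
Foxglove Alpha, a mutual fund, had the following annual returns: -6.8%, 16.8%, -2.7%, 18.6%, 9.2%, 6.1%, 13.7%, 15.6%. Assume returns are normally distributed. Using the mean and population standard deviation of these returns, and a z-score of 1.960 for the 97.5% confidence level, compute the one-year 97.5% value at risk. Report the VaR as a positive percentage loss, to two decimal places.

8.35

r̄ = (-6.8 + 16.8 − 2.7 + 18.6 + 9.2 + 6.1 + 13.7 + 15.6) / 8 = 70.50 / 8 = 8.8125%
Σ(r − r̄)² = (-6.8 − 8.8125)² + (16.8 − 8.8125)² + … = 613.3488
σ = √[613.3488 / 8] = 8.7561%
VaR = −(r̄ − z·σ) = −(8.8125 − 1.960 × 8.7561) = −(-8.3495) = 8.3495%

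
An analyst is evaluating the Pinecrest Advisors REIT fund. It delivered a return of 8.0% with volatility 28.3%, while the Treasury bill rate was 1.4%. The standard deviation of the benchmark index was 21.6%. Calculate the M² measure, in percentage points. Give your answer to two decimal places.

Sharpe = (Rp − Rf) / σp = (8.0% − 1.4%) / 28.3% = 0.2332
M² = Rf + Sharpe × σm = 1.4% + 0.2332 × 21.6% = 6.4371%

6.44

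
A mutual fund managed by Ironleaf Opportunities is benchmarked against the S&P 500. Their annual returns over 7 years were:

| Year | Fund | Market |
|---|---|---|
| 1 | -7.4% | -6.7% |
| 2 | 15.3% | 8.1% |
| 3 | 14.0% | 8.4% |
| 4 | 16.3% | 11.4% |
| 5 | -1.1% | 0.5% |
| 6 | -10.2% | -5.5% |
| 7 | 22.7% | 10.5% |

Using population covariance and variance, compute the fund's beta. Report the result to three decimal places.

r̄p = 7.0857%,  r̄m = 3.8143%
Cov = Σ(rp − r̄p)(rm − r̄m) / 7 = 83.0916
Var(rm) = Σ(rm − r̄m)² / 7 = 49.9898
β = Cov / Var = 83.0916 / 49.9898 = 1.6622

1.662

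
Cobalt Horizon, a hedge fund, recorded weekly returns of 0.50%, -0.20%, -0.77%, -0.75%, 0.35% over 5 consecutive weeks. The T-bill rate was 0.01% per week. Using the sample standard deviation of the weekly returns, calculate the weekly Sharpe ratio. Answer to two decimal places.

r̄ = (0.5 − 0.2 − 0.77 − 0.75 + 0.35) / 5 = -0.1740%
Sample std dev = √[1.4165 / 4] = 0.5951%
Sharpe = (r̄ − rf) / σ = (-0.1740 − 0.01) / 0.5951 = -0.1840 / 0.5951 = -0.3092

-0.31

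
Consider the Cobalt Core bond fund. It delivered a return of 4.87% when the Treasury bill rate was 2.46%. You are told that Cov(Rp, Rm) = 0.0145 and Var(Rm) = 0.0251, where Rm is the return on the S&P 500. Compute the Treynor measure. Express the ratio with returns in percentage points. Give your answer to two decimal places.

β = Cov / Var = 0.0145 / 0.0251 = 0.5777
Treynor = (Rp − Rf) / β = (4.87% − 2.46%) / 0.5777 = 2.41 / 0.5777 = 4.1717

4.17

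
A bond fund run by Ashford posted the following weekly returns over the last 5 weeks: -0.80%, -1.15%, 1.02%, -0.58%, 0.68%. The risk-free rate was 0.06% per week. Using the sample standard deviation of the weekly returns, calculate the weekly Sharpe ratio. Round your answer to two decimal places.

Mean return r̄ = -0.830 / 5 = -0.1660%
Sample std dev = √[3.6639 / 4] = 0.9571%
Sharpe = (r̄ − rf) / σ = (-0.1660 − 0.06) / 0.9571 = -0.2260 / 0.9571 = -0.2361

-0.24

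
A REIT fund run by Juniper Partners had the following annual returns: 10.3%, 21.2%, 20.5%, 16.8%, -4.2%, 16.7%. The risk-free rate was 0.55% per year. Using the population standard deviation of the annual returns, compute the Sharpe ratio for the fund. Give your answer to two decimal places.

μ = (10.3 + 21.2 + 20.5 + 16.8 − 4.2 + 16.7) / 6 = 13.5500%
Σ(r − μ)² = 452.9350; population σ = √(452.9350/6) = 8.6885%
Sharpe = (μ − rf) / σ = (13.5500 − 0.55) / 8.6885 = 13.0000 / 8.6885 = 1.4962

1.50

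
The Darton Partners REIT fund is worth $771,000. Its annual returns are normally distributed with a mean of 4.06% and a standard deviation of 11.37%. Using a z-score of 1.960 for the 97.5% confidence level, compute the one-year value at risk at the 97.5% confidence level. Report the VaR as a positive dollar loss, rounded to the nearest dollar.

Return at the 97.5% tail: μ − z·σ = 4.06% − 1.960 × 11.37% = 4.06 − 22.2852 = -18.2252%
VaR = −(-18.2252%) × $771,000 = 18.2252% × $771,000 = $140,516

$140,516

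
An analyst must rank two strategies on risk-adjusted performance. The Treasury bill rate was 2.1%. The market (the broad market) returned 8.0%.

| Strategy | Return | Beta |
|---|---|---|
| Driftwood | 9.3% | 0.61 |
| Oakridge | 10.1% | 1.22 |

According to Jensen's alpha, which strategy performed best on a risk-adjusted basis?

Driftwood: α = 9.3% − [2.1% + 0.61 × (8.0% − 2.1%)] = 3.601
Oakridge: α = 10.1% − [2.1% + 1.22 × (8.0% − 2.1%)] = 0.802
Highest: Driftwood (3.601).

Driftwood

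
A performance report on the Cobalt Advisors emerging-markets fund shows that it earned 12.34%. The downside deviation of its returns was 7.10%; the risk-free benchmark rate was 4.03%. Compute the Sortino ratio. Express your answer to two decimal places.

1.17

Sortino = (Rp − Rf) / σd = (12.34% − 4.03%) / 7.10% = 8.31% / 7.10% = 1.1704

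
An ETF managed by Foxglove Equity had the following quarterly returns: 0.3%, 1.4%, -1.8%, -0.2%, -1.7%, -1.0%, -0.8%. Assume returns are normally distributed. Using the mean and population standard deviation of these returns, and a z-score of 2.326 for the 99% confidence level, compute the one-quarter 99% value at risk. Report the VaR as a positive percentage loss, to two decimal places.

3.00

r̄ = (0.3 + 1.4 − 1.8 − 0.2 − 1.7 − 1 − 0.8) / 7 = -3.80 / 7 = -0.5429%
Population σ = √[Σ(r − r̄)² / 7] = √[7.7971 / 7] = √1.1139 = 1.0554%
VaR = −(r̄ − z·σ) = −(-0.5429 − 2.326 × 1.0554) = −(-2.9978) = 2.9978%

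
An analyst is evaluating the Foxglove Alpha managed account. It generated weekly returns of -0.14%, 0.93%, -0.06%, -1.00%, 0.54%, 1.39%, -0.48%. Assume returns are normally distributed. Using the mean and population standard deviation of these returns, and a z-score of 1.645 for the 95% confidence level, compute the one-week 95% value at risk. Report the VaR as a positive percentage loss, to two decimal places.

1.10

μ = (-0.14 + 0.93 − 0.06 − 1 + 0.54 + 1.39 − 0.48) / 7 = 0.1686%
Σ(r − μ)² = (-0.14 − 0.1686)² + (0.93 − 0.1686)² + (-0.06 − 0.1686)² + … = 4.1433
σ = √[4.1433 / 7] = 0.7694%
VaR = −(μ − z·σ) = −(0.1686 − 1.645 × 0.7694) = −(-1.0971) = 1.0971%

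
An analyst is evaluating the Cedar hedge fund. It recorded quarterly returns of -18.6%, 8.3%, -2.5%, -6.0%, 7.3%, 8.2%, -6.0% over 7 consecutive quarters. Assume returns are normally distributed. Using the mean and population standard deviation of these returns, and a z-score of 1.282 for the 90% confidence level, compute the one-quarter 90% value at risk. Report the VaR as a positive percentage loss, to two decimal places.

13.21

μ = (-18.6 + 8.3 − 2.5 − 6 + 7.3 + 8.2 − 6) / 7 = -1.3286%
Population std dev = √[601.2743 / 7] = 9.2680%
VaR = −(μ − z·σ) = −(-1.3286 − 1.282 × 9.2680) = −(-13.2102) = 13.2102%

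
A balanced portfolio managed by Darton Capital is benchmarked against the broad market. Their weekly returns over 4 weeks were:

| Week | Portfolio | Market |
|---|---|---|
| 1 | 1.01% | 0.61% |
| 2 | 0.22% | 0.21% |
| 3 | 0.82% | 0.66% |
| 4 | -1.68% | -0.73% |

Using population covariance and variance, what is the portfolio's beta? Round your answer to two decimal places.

r̄p = 0.0925%,  r̄m = 0.1875%
Cov = Σ(rp − r̄p)(rm − r̄m) / 4 = 0.5901
Var(rm) = Σ(rm − r̄m)² / 4 = 0.3110
β = Cov / Var = 0.5901 / 0.3110 = 1.8974

1.90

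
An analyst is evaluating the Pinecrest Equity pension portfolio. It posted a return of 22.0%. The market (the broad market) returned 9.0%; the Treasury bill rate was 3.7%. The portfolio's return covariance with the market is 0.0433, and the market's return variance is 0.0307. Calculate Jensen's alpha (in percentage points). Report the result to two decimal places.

10.82

β = Cov / Var = 0.0433 / 0.0307 = 1.4104
E[R] = Rf + β(Rm − Rf) = 3.7% + 1.4104 × (9.0% − 3.7%) = 11.1751%
α = Rp − E[R] = 22.0% − 11.1751% = 10.8249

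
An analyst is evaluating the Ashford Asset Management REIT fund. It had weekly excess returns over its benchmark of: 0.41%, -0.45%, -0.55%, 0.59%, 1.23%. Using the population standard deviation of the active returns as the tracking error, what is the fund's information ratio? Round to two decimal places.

r̄ = (0.41 − 0.45 − 0.55 + 0.59 + 1.23) / 5 = 1.230 / 5 = 0.2460%
Population σ = √[Σ(r − r̄)² / 5] = √[2.2315 / 5] = √0.4463 = 0.6681%
IR = r̄ / tracking error = 0.2460 / 0.6681 = 0.3682

0.37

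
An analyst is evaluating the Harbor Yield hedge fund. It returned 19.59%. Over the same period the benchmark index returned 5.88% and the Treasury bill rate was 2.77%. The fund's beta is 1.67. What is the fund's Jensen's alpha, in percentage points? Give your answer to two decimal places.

11.63

CAPM expected return = Rf + β(Rm − Rf) = 2.77% + 1.67 × (5.88% − 2.77%) = 2.77 + 1.67 × 3.11 = 7.9637%
Jensen's α = Rp − E[R] = 19.59% − 7.9637% = 11.6263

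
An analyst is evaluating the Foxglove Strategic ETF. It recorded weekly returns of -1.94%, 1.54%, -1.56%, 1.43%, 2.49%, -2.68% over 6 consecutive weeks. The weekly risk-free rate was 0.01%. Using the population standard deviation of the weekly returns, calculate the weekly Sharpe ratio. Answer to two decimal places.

-0.07

Mean return r̄ = -0.720 / 6 = -0.1200%
Population σ = √[Σ(r − r̄)² / 6] = √[23.9098 / 6] = √3.9850 = 1.9962%
Sharpe = (r̄ − rf) / σ = (-0.1200 − 0.01) / 1.9962 = -0.1300 / 1.9962 = -0.0651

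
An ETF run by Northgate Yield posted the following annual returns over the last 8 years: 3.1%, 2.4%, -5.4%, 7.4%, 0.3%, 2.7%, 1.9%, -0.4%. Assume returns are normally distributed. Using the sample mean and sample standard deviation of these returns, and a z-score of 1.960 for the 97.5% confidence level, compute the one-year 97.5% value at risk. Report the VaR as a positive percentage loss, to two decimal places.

5.62

Mean return μ = 12.00 / 8 = 1.5000%
Σ(r − μ)² = 92.4400; sample σ = √(92.4400/7) = 3.6340%
VaR = −(μ − z·σ) = −(1.5000 − 1.960 × 3.6340) = −(-5.6226) = 5.6226%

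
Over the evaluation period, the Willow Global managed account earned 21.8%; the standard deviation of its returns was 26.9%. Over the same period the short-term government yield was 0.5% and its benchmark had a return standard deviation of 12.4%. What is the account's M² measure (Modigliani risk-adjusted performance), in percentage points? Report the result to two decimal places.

Sharpe = (Rp − Rf) / σp = (21.8% − 0.5%) / 26.9% = 0.7918
M² = Rf + Sharpe × σm = 0.5% + 0.7918 × 12.4% = 10.3183%

10.32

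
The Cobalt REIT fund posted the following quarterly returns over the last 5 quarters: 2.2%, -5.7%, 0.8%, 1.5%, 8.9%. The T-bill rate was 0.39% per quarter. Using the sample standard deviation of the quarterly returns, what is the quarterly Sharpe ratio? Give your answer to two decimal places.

0.22

r̄ = (2.2 − 5.7 + 0.8 + 1.5 + 8.9) / 5 = 7.70 / 5 = 1.5400%
Sample σ = √[Σ(r − r̄)² / 4] = √[107.5720 / 4] = √26.8930 = 5.1858%
Sharpe = (r̄ − rf) / σ = (1.5400 − 0.39) / 5.1858 = 1.1500 / 5.1858 = 0.2218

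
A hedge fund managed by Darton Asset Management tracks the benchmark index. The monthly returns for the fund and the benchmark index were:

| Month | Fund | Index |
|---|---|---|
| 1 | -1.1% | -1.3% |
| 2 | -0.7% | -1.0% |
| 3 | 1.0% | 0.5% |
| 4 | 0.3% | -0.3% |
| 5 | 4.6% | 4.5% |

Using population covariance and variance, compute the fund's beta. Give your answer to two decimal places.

0.96

r̄p = 0.8200%,  r̄m = 0.4800%
Cov = Σ(rp − r̄p)(rm − r̄m) / 5 = 4.2544
Var(rm) = Σ(rm − r̄m)² / 5 = 4.4256
β = Cov / Var = 4.2544 / 4.4256 = 0.9613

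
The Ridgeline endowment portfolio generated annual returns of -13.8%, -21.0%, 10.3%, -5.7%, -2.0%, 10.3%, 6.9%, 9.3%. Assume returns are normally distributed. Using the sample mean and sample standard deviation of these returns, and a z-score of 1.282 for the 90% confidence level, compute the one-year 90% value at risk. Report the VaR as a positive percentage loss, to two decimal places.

r̄ = (-13.8 − 21 + 10.3 − 5.7 − 2 + 10.3 + 6.9 + 9.3) / 8 = -5.70 / 8 = -0.7125%
Sample std dev = √[1010.1488 / 7] = 12.0128%
VaR = −(r̄ − z·σ) = −(-0.7125 − 1.282 × 12.0128) = −(-16.1129) = 16.1129%

16.11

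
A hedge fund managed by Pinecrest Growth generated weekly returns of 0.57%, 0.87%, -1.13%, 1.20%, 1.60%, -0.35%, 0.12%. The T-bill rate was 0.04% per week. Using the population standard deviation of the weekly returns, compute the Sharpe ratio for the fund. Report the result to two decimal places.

μ = (0.57 + 0.87 − 1.13 + 1.2 + 1.6 − 0.35 + 0.12) / 7 = 2.880 / 7 = 0.4114%
Population σ = √[Σ(r − μ)² / 7] = √[5.3107 / 7] = √0.7587 = 0.8710%
Sharpe = (μ − rf) / σ = (0.4114 − 0.04) / 0.8710 = 0.3714 / 0.8710 = 0.4264

0.43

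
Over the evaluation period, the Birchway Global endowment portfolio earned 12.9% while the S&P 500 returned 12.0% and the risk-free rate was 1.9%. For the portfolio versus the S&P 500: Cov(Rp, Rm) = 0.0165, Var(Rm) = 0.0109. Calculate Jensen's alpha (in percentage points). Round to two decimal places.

β = Cov / Var = 0.0165 / 0.0109 = 1.5138
E[R] = Rf + β(Rm − Rf) = 1.9% + 1.5138 × (12.0% − 1.9%) = 17.1894%
α = Rp − E[R] = 12.9% − 17.1894% = -4.2894

-4.29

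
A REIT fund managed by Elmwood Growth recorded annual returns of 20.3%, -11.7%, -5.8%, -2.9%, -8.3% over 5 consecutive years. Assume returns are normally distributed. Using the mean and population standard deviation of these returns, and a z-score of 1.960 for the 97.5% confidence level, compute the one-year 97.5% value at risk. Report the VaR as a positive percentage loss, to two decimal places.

Mean return μ = -8.40 / 5 = -1.6800%
Population σ = √[Σ(r − μ)² / 5] = √[645.8080 / 5] = √129.1616 = 11.3649%
VaR = −(μ − z·σ) = −(-1.6800 − 1.960 × 11.3649) = −(-23.9552) = 23.9552%

23.96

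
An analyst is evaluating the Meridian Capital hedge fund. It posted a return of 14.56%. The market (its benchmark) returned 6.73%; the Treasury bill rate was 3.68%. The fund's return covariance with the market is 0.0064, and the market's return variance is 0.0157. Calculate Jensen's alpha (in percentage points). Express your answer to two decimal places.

β = Cov / Var = 0.0064 / 0.0157 = 0.4076
E[R] = Rf + β(Rm − Rf) = 3.68% + 0.4076 × (6.73% − 3.68%) = 4.9232%
α = Rp − E[R] = 14.56% − 4.9232% = 9.6368

9.64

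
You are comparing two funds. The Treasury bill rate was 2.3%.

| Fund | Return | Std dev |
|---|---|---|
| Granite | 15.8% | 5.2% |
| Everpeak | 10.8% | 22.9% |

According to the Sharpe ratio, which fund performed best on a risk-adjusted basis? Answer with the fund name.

Granite

Granite: Sharpe ratio = (15.8% − 2.3%) / 5.2% = 2.596
Everpeak: Sharpe ratio = (10.8% − 2.3%) / 22.9% = 0.371
Highest: Granite (2.596).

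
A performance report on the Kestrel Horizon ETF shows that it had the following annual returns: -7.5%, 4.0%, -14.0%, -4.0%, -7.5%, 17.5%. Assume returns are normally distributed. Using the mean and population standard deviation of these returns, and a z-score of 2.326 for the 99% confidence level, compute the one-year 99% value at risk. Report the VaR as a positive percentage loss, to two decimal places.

μ = (-7.5 + 4 − 14 − 4 − 7.5 + 17.5) / 6 = -11.50 / 6 = -1.9167%
Population std dev = √[624.7083 / 6] = 10.2038%
VaR = −(μ − z·σ) = −(-1.9167 − 2.326 × 10.2038) = −(-25.6507) = 25.6507%

25.65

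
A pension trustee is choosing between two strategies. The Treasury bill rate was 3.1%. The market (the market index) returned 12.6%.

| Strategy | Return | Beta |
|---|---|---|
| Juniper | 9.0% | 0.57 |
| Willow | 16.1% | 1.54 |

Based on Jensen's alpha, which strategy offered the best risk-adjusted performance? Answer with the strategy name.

Juniper

Juniper: α = 9.0% − [3.1% + 0.57 × (12.6% − 3.1%)] = 0.485
Willow: α = 16.1% − [3.1% + 1.54 × (12.6% − 3.1%)] = -1.630
Highest: Juniper (0.485).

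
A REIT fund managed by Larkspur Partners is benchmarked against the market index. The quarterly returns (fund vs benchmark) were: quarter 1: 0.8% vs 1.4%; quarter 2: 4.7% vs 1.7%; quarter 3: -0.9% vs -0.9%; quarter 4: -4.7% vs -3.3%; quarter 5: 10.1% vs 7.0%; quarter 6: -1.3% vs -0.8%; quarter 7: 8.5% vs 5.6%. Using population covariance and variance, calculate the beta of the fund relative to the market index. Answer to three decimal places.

r̄p = 2.4571%,  r̄m = 1.5286%
Cov = Σ(rp − r̄p)(rm − r̄m) / 7 = 16.9255
Var(rm) = Σ(rm − r̄m)² / 7 = 11.5992
β = Cov / Var = 16.9255 / 11.5992 = 1.4592

1.459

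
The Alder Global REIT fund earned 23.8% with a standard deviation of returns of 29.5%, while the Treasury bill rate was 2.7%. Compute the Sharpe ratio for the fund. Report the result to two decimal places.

0.72

Sharpe = (Rp − Rf) / σp = (23.8% − 2.7%) / 29.5% = 21.10% / 29.5% = 0.7153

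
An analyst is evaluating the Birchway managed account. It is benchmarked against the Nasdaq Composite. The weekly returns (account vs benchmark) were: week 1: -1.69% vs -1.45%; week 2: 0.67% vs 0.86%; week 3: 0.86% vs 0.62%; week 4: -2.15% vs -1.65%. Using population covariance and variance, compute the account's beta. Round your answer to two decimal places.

1.17

r̄p = -0.5775%,  r̄m = -0.4050%
Cov = Σ(rp − r̄p)(rm − r̄m) / 4 = 1.5430
Var(rm) = Σ(rm − r̄m)² / 4 = 1.3232
β = Cov / Var = 1.5430 / 1.3232 = 1.1661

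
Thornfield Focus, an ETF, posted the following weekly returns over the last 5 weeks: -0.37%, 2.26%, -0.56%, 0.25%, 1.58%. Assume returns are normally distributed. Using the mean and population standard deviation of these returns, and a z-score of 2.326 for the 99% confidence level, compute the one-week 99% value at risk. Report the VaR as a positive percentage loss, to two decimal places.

1.94

Mean return r̄ = 3.160 / 5 = 0.6320%
Population std dev = √[6.1199 / 5] = 1.1063%
VaR = −(r̄ − z·σ) = −(0.6320 − 2.326 × 1.1063) = −(-1.9413) = 1.9413%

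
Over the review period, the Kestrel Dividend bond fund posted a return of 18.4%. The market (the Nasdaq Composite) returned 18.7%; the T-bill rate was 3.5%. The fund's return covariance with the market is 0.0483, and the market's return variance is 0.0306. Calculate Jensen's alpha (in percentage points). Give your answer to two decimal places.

-9.09

β = Cov / Var = 0.0483 / 0.0306 = 1.5784
E[R] = Rf + β(Rm − Rf) = 3.5% + 1.5784 × (18.7% − 3.5%) = 27.4917%
α = Rp − E[R] = 18.4% − 27.4917% = -9.0917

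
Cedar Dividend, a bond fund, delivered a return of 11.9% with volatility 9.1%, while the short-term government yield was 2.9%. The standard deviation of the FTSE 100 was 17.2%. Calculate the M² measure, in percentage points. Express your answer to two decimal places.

Sharpe = (Rp − Rf) / σp = (11.9% − 2.9%) / 9.1% = 0.9890
M² = Rf + Sharpe × σm = 2.9% + 0.9890 × 17.2% = 19.9108%

19.91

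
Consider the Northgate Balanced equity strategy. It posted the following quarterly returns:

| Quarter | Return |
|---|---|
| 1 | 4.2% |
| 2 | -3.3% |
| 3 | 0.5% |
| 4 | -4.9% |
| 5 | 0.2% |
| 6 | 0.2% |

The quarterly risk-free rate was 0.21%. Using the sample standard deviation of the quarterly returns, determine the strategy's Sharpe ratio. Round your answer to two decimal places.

-0.23

Mean return μ = -3.10 / 6 = -0.5167%
Σ(r − μ)² = (4.2 − (-0.5167))² + (-3.3 − (-0.5167))² + … = 51.2683
σ = √[51.2683 / 5] = 3.2021%
Sharpe = (μ − rf) / σ = (-0.5167 − 0.21) / 3.2021 = -0.7267 / 3.2021 = -0.2269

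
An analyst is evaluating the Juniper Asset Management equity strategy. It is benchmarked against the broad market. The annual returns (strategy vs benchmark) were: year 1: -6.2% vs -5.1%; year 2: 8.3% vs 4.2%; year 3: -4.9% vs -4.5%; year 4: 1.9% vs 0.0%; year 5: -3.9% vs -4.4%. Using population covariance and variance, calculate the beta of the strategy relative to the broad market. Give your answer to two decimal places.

r̄p = -0.9600%,  r̄m = -1.9600%
Cov = Σ(rp − r̄p)(rm − r̄m) / 5 = 19.2564
Var(rm) = Σ(rm − r̄m)² / 5 = 12.8104
β = Cov / Var = 19.2564 / 12.8104 = 1.5032

1.50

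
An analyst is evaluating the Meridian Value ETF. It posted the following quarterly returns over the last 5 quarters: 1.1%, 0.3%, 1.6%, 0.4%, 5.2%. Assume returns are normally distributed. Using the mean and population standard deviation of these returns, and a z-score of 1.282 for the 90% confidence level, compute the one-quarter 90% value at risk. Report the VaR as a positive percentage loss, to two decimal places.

r̄ = (1.1 + 0.3 + 1.6 + 0.4 + 5.2) / 5 = 8.60 / 5 = 1.7200%
Population std dev = √[16.2680 / 5] = 1.8038%
VaR = −(r̄ − z·σ) = −(1.7200 − 1.282 × 1.8038) = −(-0.5925) = 0.5925%

0.59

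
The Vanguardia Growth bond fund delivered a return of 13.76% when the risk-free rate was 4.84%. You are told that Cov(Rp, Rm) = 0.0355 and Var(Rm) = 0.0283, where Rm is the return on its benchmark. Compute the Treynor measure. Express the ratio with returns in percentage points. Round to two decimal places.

β = Cov / Var = 0.0355 / 0.0283 = 1.2544
Treynor = (Rp − Rf) / β = (13.76% − 4.84%) / 1.2544 = 8.92 / 1.2544 = 7.1110

7.11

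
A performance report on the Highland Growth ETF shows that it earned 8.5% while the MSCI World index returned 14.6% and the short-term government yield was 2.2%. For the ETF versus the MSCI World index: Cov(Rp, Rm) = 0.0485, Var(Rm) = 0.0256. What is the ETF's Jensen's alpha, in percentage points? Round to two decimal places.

-17.19

β = Cov / Var = 0.0485 / 0.0256 = 1.8945
E[R] = Rf + β(Rm − Rf) = 2.2% + 1.8945 × (14.6% − 2.2%) = 25.6918%
α = Rp − E[R] = 8.5% − 25.6918% = -17.1918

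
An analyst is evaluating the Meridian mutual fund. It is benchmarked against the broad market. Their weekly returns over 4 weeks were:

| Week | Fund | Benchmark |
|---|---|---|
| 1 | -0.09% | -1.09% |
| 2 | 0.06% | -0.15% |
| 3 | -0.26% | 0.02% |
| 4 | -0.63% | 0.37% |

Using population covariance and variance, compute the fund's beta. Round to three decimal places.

-0.295

r̄p = -0.2300%,  r̄m = -0.2125%
Cov = Σ(rp − r̄p)(rm − r̄m) / 4 = -0.0862
Var(rm) = Σ(rm − r̄m)² / 4 = 0.2918
β = Cov / Var = -0.0862 / 0.2918 = -0.2954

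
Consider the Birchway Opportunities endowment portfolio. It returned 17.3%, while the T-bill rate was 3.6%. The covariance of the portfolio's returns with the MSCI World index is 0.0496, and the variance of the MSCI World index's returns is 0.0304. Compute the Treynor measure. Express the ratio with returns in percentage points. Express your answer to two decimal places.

β = Cov / Var = 0.0496 / 0.0304 = 1.6316
Treynor = (Rp − Rf) / β = (17.3% − 3.6%) / 1.6316 = 13.70 / 1.6316 = 8.3967

8.40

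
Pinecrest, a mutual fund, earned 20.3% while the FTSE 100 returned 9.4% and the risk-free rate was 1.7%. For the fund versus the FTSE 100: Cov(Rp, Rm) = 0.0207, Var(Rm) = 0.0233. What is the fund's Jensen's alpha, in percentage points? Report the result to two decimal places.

β = Cov / Var = 0.0207 / 0.0233 = 0.8884
E[R] = Rf + β(Rm − Rf) = 1.7% + 0.8884 × (9.4% − 1.7%) = 8.5407%
α = Rp − E[R] = 20.3% − 8.5407% = 11.7593

11.76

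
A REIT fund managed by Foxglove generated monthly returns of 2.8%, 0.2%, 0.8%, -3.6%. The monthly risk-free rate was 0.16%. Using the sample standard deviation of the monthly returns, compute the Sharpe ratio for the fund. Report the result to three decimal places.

r̄ = (2.8 + 0.2 + 0.8 − 3.6) / 4 = 0.20 / 4 = 0.0500%
Σ(r − r̄)² = (2.8 − 0.0500)² + (0.2 − 0.0500)² + … = 21.4700
sample σ = √(21.4700 / 3) = √7.1567 = 2.6752%
Sharpe = (r̄ − rf) / σ = (0.0500 − 0.16) / 2.6752 = -0.1100 / 2.6752 = -0.0411

-0.041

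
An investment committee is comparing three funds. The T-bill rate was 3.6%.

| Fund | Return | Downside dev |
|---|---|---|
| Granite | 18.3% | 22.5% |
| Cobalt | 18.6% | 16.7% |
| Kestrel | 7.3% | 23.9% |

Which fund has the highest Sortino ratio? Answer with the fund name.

Cobalt

Granite: Sortino ratio = (18.3% − 3.6%) / 22.5% = 0.653
Cobalt: Sortino ratio = (18.6% − 3.6%) / 16.7% = 0.898
Kestrel: Sortino ratio = (7.3% − 3.6%) / 23.9% = 0.155
Highest: Cobalt (0.898).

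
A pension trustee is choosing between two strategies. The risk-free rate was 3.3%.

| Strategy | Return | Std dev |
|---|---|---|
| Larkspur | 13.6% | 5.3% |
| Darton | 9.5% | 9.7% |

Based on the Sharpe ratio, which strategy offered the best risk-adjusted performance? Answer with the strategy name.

Larkspur

Larkspur: Sharpe ratio = (13.6% − 3.3%) / 5.3% = 1.943
Darton: Sharpe ratio = (9.5% − 3.3%) / 9.7% = 0.639
Highest: Larkspur (1.943).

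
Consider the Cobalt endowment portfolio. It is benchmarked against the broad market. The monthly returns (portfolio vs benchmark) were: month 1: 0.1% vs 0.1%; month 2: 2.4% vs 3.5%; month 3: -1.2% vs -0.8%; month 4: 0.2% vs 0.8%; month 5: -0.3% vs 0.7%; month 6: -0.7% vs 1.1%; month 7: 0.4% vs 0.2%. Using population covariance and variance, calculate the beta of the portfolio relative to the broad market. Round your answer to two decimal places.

r̄p = 0.1286%,  r̄m = 0.8000%
Cov = Σ(rp − r̄p)(rm − r̄m) / 7 = 1.1300
Var(rm) = Σ(rm − r̄m)² / 7 = 1.5429
β = Cov / Var = 1.1300 / 1.5429 = 0.7324

0.73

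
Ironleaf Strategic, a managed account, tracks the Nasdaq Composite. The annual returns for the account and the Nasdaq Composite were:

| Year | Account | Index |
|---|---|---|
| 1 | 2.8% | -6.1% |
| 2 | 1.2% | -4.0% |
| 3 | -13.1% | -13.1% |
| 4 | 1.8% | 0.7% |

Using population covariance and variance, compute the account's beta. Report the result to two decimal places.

r̄p = -1.8250%,  r̄m = -5.6250%
Cov = Σ(rp − r̄p)(rm − r̄m) / 4 = 27.4819
Var(rm) = Σ(rm − r̄m)² / 4 = 24.6869
β = Cov / Var = 27.4819 / 24.6869 = 1.1132

1.11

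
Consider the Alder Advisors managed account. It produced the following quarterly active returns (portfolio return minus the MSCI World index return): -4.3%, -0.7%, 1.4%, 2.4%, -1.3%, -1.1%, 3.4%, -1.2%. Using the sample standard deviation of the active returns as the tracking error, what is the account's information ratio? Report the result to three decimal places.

-0.071

Mean return μ = -1.40 / 8 = -0.1750%
Σ(r − μ)² = 42.3550; sample σ = √(42.3550/7) = 2.4598%
IR = μ / tracking error = -0.1750 / 2.4598 = -0.0711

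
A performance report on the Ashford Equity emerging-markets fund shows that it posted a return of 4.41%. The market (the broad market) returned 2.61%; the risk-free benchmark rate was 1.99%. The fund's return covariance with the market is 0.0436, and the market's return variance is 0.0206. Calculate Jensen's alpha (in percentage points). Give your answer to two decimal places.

1.11

β = Cov / Var = 0.0436 / 0.0206 = 2.1165
E[R] = Rf + β(Rm − Rf) = 1.99% + 2.1165 × (2.61% − 1.99%) = 3.3022%
α = Rp − E[R] = 4.41% − 3.3022% = 1.1078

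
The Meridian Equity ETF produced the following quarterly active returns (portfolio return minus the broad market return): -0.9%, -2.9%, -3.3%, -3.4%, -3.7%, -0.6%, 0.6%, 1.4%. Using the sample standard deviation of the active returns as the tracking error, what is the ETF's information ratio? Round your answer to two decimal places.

-0.81

Mean return r̄ = -12.80 / 8 = -1.6000%
Σ(r − r̄)² = 27.5600; sample σ = √(27.5600/7) = 1.9842%
IR = r̄ / tracking error = -1.6000 / 1.9842 = -0.8064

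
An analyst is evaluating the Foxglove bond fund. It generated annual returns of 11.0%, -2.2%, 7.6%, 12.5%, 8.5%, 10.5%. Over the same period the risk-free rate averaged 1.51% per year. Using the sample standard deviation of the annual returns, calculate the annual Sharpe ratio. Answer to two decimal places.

1.22

μ = (11 − 2.2 + 7.6 + 12.5 + 8.5 + 10.5) / 6 = 47.90 / 6 = 7.9833%
Σ(r − μ)² = (11 − 7.9833)² + (-2.2 − 7.9833)² + … = 139.9483
sample σ = √(139.9483 / 5) = √27.9897 = 5.2905%
Sharpe = (μ − rf) / σ = (7.9833 − 1.51) / 5.2905 = 6.4733 / 5.2905 = 1.2236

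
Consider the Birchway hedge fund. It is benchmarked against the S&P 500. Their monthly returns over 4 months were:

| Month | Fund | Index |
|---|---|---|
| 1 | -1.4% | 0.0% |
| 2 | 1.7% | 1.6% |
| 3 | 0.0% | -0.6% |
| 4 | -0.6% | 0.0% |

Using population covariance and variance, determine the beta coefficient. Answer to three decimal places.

r̄p = -0.0750%,  r̄m = 0.2500%
Cov = Σ(rp − r̄p)(rm − r̄m) / 4 = 0.6988
Var(rm) = Σ(rm − r̄m)² / 4 = 0.6675
β = Cov / Var = 0.6988 / 0.6675 = 1.0469

1.047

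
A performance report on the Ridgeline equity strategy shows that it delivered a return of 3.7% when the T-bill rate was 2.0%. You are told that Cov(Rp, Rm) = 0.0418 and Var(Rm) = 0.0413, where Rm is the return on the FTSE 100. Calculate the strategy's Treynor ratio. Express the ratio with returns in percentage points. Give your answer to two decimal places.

β = Cov / Var = 0.0418 / 0.0413 = 1.0121
Treynor = (Rp − Rf) / β = (3.7% − 2.0%) / 1.0121 = 1.70 / 1.0121 = 1.6797

1.68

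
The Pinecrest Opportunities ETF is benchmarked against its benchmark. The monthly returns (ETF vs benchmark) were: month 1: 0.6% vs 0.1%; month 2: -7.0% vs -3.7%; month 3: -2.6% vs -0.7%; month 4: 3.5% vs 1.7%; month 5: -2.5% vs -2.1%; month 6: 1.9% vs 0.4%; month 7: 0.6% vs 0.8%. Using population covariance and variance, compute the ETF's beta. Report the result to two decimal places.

r̄p = -0.7857%,  r̄m = -0.5000%
Cov = Σ(rp − r̄p)(rm − r̄m) / 7 = 5.3529
Var(rm) = Σ(rm − r̄m)² / 7 = 2.9343
β = Cov / Var = 5.3529 / 2.9343 = 1.8243

1.82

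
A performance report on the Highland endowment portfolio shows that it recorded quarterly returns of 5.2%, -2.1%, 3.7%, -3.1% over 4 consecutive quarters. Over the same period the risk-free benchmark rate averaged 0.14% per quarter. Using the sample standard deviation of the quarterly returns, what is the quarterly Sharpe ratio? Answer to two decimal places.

0.19

μ = (5.2 − 2.1 + 3.7 − 3.1) / 4 = 0.9250%
Sample σ = √[Σ(r − μ)² / 3] = √[51.3275 / 3] = √17.1092 = 4.1363%
Sharpe = (μ − rf) / σ = (0.9250 − 0.14) / 4.1363 = 0.7850 / 4.1363 = 0.1898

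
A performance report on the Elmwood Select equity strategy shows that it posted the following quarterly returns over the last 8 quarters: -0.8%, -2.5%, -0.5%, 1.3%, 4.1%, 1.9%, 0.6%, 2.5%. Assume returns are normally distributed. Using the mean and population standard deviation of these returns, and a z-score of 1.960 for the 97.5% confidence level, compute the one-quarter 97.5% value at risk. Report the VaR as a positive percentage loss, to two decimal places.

μ = (-0.8 − 2.5 − 0.5 + 1.3 + 4.1 + 1.9 + 0.6 + 2.5) / 8 = 6.60 / 8 = 0.8250%
Population std dev = √[30.4150 / 8] = 1.9498%
VaR = −(μ − z·σ) = −(0.8250 − 1.960 × 1.9498) = −(-2.9966) = 2.9966%

3.00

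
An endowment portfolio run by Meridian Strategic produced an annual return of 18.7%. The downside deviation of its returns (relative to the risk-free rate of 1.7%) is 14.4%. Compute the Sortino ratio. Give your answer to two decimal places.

1.18

Sortino = (Rp − Rf) / σd = (18.7% − 1.7%) / 14.4% = 17.00% / 14.4% = 1.1806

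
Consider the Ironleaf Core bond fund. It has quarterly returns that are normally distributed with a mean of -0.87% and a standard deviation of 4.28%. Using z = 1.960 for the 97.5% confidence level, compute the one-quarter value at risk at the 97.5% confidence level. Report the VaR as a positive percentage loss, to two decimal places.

9.26

VaR (as % loss) = −(μ − z·σ) = −(-0.87% − 1.960 × 4.28%) = −(-9.2588%) = 9.2588%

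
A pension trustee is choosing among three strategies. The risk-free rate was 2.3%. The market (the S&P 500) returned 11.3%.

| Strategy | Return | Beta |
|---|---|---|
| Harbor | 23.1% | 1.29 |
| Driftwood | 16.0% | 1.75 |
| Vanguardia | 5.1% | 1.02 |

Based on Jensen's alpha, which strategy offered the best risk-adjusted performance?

Harbor

Harbor: α = 23.1% − [2.3% + 1.29 × (11.3% − 2.3%)] = 9.190
Driftwood: α = 16.0% − [2.3% + 1.75 × (11.3% − 2.3%)] = -2.050
Vanguardia: α = 5.1% − [2.3% + 1.02 × (11.3% − 2.3%)] = -6.380
Highest: Harbor (9.190).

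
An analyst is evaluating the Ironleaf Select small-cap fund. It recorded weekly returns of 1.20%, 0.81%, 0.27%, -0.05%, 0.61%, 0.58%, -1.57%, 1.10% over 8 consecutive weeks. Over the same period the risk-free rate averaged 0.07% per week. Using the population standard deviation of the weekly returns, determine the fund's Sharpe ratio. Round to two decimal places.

μ = (1.2 + 0.81 + 0.27 − 0.05 + 0.61 + 0.58 − 1.57 + 1.1) / 8 = 0.3688%
Σ(r − μ)² = 5.4671; population σ = √(5.4671/8) = 0.8267%
Sharpe = (μ − rf) / σ = (0.3688 − 0.07) / 0.8267 = 0.2988 / 0.8267 = 0.3614

0.36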